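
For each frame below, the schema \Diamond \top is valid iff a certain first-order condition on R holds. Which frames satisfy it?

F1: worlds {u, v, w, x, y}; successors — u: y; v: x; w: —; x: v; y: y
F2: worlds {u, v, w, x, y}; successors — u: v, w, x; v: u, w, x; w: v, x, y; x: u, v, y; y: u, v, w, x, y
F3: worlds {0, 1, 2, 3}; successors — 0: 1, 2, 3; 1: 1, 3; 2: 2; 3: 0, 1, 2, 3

This is the axiom for seriality; its first-order frame correspondent is \forall x \exists y Rxy.
F1: fails — world w has no successor.
F2: ✓.
F3: ✓.
Valid on: F2, F3.

F2, F3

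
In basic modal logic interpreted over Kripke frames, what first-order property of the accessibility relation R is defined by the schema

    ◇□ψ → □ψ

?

the Euclidean property: ∀x ∀y ∀z (Rxy ∧ Rxz → Ryz)

Replacing ψ by ¬ψ and contraposing gives the equivalent schema ◇ψ → □◇ψ.
Suppose ◇ψ→□◇ψ is valid. Take Rxy, Rxz and set V(ψ)={y}. Then ◇ψ at x, so □◇ψ at x, so ◇ψ at z, so some w with Rzw has ψ; w=y, i.e. Rzy. By symmetry of the argument, Ryz.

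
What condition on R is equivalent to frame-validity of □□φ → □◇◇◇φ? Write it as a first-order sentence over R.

This is a Sahlqvist (Geach-type) schema ◇^0□^2φ → □^1◇^3φ.
Minimal-valuation argument: fix x; take any y with xR^0y and any z with xR^1z. Set V(φ) to the set of worlds R-reachable from y in exactly 2 steps. Then □^2φ holds at y, so the antecedent holds at x; validity forces ◇^3φ at z, giving a w with zR^3w and yR^2w.
First-order correspondent: ∀x ∀z (xRz → ∃w (xR²w ∧ zR³w)).

∀x ∀z (xRz → ∃w (xR²w ∧ zR³w))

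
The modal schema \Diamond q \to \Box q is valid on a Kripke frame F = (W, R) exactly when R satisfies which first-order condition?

Suppose ◇q→□q is valid. Take Rxy, Rxz and set V(q)={y}. Then ◇q at x, so □q at x, so q at z, i.e. z=y.

Partial functionality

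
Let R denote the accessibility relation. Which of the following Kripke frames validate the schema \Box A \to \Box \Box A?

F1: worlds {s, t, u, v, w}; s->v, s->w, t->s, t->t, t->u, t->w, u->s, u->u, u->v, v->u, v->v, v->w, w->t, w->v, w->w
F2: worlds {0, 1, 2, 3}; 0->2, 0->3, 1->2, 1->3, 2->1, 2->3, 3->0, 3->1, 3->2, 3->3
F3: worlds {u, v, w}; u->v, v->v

Frame correspondent (Sahlqvist): \forall x \forall y \forall z (Rxy \wedge Ryz \to Rxz) — i.e. transitivity.
F1: fails — Ruv and Rvw but not Ruw.
F2: fails — R02 and R21 but not R01.
F3: satisfies the condition.

F3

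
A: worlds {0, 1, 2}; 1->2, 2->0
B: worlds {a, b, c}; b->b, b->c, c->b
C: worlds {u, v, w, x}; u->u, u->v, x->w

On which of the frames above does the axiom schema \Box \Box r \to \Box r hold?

The schema corresponds to density: \forall x \forall y (Rxy \to \exists z (Rxz \wedge Rzy)).
A: fails — R12 but no z with R1z and Rz2.
B: condition met.
C: fails — Rxw but no z with Rxz and Rzw.
Valid on: B.

B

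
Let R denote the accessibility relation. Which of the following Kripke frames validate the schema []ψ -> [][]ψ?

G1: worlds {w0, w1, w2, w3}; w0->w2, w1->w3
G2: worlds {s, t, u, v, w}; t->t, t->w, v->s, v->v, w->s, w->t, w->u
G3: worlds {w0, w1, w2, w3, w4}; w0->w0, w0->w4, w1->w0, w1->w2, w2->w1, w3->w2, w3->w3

This is the axiom for transitivity; its first-order frame correspondent is forall x forall y forall z (Rxy & Ryz -> Rxz).
G1: ✓.
G2: fails — Rwt and Rtw but not Rww.
G3: fails — Rw1w2 and Rw2w1 but not Rw1w1.

G1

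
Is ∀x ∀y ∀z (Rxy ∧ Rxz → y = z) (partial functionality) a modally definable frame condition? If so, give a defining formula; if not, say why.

Yes, by ◇r → □r

The condition is partial functionality. A defining modal formula is ◇r → □r.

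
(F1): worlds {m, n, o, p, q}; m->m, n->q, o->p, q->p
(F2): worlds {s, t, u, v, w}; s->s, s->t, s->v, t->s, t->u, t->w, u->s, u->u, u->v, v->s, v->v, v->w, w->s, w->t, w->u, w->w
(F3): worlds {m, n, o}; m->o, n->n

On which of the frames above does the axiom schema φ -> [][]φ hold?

The schema corresponds to a generalized confluence (Geach) condition: forall x forall z (x R^2 z -> exists w (x = w & z = w)).
(F1): fails — nR²p but n ≠ p.
(F2): fails — sR²t but s ≠ t.
(F3): holds.
Valid on: (F3).

(F3)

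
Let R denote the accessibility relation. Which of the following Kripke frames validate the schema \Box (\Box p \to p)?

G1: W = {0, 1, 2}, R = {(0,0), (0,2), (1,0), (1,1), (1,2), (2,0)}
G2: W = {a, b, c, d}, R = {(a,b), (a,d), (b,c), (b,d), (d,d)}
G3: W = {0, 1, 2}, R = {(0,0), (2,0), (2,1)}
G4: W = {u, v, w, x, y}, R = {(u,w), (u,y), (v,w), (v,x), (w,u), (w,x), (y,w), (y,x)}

none

This is the axiom for shift-reflexivity; its first-order frame correspondent is \forall x \forall y (Rxy \to Ryy).
G1: fails — R02 but not R22.
G2: fails — Rbc but not Rcc.
G3: fails — R21 but not R11.
G4: fails — Ryx but not Rxx.
Valid on no frame.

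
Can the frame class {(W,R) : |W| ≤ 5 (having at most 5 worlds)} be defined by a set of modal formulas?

Any modally definable frame class is closed under disjoint unions.
Any modal formula valid on each of 6 disjoint one-world frames is valid on their disjoint union (validity is preserved under disjoint unions). Each one-world frame has |W|=1≤5, but the union has |W|=6.
Hence having at most 5 worlds is not modally definable.

Not modally definable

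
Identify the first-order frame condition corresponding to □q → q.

Reflexivity

Suppose □q→q is valid. At any x set V(q)={w : Rxw}. Then □q holds at x, so q holds at x, i.e. Rxx.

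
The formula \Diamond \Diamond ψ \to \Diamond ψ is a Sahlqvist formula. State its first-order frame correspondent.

Replacing ψ by ¬ψ and contraposing gives the equivalent schema □ψ → □□ψ.
Suppose □ψ→□□ψ is valid. Take Rxy, Ryz and set V(ψ)={w : Rxw}. Then □ψ at x, so □□ψ at x, so □ψ at y, so ψ at z, i.e. Rxz.
Conversely, on a frame with transitivity the schema holds at every world under every valuation.
Frame condition: \forall x \forall y \forall z (Rxy \wedge Ryz \to Rxz).

transitivity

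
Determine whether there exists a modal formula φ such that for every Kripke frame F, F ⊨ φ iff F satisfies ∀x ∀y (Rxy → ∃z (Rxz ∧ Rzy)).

Yes — defined by □□p → □p

Yes: it is density, defined by the C4 schema □□p → □p.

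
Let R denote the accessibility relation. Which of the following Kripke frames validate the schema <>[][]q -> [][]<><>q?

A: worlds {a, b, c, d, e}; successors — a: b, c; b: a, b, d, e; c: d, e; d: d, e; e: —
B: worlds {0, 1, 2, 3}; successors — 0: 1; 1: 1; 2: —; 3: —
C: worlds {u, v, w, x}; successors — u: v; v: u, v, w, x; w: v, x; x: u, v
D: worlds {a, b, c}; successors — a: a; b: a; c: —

The schema corresponds to a generalized confluence (Geach) condition: forall x forall y forall z ((xRy & x R^2 z) -> exists w (y R^2 w & z R^2 w)).
A: fails — aRb, aR²e but no w with bR²w and eR²w.
B: condition met.
C: condition met.
D: condition met.
Valid on: B, C, D.

B, C, D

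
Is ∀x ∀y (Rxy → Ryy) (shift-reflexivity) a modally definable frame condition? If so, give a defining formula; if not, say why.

Yes, by □(□p → p)

Yes: it is shift-reflexivity, defined by the T□ schema □(□p → p).
Suppose □(□p→p) is valid. Take Rxy and set V(p)={w : Ryw}. Then at y, □p holds; since □(□p→p) at x, □p→p at y, so p at y, i.e. Ryy.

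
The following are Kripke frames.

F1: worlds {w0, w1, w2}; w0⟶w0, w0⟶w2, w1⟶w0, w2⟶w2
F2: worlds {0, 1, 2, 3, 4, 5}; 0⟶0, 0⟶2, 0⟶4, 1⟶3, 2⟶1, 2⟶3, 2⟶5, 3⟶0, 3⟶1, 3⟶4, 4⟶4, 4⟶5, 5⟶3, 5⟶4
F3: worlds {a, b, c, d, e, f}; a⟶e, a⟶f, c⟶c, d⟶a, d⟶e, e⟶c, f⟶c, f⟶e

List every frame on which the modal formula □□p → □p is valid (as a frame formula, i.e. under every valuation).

F1

The schema corresponds to density: ∀x ∀y (Rxy → ∃z (Rxz ∧ Rzy)).
F1: ✓.
F2: fails — R25 but no z with R2z and Rz5.
F3: fails — Rda but no z with Rdz and Rza.
Valid on: F1.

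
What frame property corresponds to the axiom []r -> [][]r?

transitivity: forall x forall y forall z (Rxy & Ryz -> Rxz)

Suppose □r→□□r is valid. Take Rxy, Ryz and set V(r)={w : Rxw}. Then □r at x, so □□r at x, so □r at y, so r at z, i.e. Rxz.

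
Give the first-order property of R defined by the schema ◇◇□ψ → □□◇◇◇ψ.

∀x ∀y ∀z ((xR²y ∧ xR²z) → ∃w (yRw ∧ zR³w))

This is a Sahlqvist (Geach-type) schema ◇^2□^1ψ → □^2◇^3ψ.
Minimal-valuation argument: fix x; take any y with xR^2y and any z with xR^2z. Set V(ψ) to the set of worlds R-reachable from y in exactly 1 step. Then □^1ψ holds at y, so the antecedent holds at x; validity forces ◇^3ψ at z, giving a w with zR^3w and yR^1w.
First-order correspondent: ∀x ∀y ∀z ((xR²y ∧ xR²z) → ∃w (yRw ∧ zR³w)).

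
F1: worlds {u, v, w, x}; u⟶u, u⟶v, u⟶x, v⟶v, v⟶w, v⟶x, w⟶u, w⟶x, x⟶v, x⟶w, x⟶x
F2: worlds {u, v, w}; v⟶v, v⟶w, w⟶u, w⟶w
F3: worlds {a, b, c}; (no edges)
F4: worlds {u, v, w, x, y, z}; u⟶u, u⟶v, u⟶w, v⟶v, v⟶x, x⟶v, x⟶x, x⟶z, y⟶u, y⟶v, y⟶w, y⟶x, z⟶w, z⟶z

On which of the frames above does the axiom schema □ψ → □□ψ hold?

This is the axiom for transitivity; its first-order frame correspondent is ∀x ∀y ∀z (Rxy ∧ Ryz → Rxz).
F1: fails — Ruv and Rvw but not Ruw.
F2: fails — Rvw and Rwu but not Rvu.
F3: condition met.
F4: fails — Ruv and Rvx but not Rux.
Valid on: F3.

F3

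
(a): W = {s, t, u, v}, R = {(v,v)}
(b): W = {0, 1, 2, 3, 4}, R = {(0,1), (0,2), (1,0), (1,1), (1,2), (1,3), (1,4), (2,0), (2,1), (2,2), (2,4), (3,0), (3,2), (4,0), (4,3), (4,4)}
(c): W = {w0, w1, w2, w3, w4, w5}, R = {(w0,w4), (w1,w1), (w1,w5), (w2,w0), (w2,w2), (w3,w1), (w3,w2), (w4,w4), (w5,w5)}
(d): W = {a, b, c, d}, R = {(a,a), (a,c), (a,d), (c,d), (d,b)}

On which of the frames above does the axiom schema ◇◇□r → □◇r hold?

The schema corresponds to a generalized confluence (Geach) condition: ∀x ∀y ∀z ((xR²y ∧ xRz) → ∃w (yRw ∧ zRw)).
(a): satisfies the condition.
(b): fails — 1R²0, 1R4 but no w with 0Rw and 4Rw.
(c): fails — w2R²w0, w2Rw2 but no w with w0Rw and w2Rw.
(d): fails — aR²a, aRd but no w with aRw and dRw.

(a)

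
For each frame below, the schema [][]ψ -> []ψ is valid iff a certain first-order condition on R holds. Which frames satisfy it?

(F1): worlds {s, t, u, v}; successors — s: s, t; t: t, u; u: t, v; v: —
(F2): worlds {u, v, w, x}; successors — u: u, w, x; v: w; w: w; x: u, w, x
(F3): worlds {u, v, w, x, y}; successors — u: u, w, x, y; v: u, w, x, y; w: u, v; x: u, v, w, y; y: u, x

The schema corresponds to density: forall x forall y (Rxy -> exists z (Rxz & Rzy)).
(F1): fails — Ruv but no z with Ruz and Rzv.
(F2): condition met.
(F3): fails — Rwv but no z with Rwz and Rzv.

(F2)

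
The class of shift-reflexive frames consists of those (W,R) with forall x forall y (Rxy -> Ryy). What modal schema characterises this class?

This is shift-reflexivity; the standard corresponding axiom is T□: □(□ψ → ψ).
Suppose □(□ψ→ψ) is valid. Take Rxy and set V(ψ)={w : Ryw}. Then at y, □ψ holds; since □(□ψ→ψ) at x, □ψ→ψ at y, so ψ at y, i.e. Ryy.

□(□ψ → ψ)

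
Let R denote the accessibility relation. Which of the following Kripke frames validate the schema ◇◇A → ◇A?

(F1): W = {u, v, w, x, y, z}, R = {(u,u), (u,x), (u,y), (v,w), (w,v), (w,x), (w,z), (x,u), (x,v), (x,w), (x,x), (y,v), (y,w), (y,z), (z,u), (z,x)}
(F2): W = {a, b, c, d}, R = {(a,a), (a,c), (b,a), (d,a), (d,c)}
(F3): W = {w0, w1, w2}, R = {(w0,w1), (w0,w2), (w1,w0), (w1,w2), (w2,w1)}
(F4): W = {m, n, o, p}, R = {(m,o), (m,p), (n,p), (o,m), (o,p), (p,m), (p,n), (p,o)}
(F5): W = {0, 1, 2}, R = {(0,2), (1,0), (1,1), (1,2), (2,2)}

This is the axiom for transitivity; its first-order frame correspondent is ∀x ∀y ∀z (Rxy ∧ Ryz → Rxz).
(F1): fails — Rxw and Rwz but not Rxz.
(F2): fails — Rba and Rac but not Rbc.
(F3): fails — Rw1w2 and Rw2w1 but not Rw1w1.
(F4): fails — Rom and Rmo but not Roo.
(F5): holds.
Valid on: (F5).

(F5)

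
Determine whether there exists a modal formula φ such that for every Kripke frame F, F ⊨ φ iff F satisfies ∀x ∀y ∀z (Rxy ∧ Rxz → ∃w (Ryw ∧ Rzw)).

This is a Sahlqvist condition; the .2 axiom ◇□q → □◇q defines it.
Suppose ◇□q→□◇q is valid. Take Rxy, Rxz and set V(q)={w : Ryw}. Then □q at y so ◇□q at x, so □◇q at x, so ◇q at z, giving w with Rzw and Ryw.

Yes, by ◇□q → □◇q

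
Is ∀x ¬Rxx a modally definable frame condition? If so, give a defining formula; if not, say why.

No

Any modally definable frame class is closed under surjective bounded morphisms.
The 5-cycle (worlds a,b,c,d,e with a→b→c→d→e→a) is irreflexive, and the map sending every world to a single reflexive point • is a surjective bounded morphism (forth: every edge maps to (•,•); back: every world has a successor). So any modal formula valid on the 5-cycle is also valid on the reflexive point, which is not irreflexive.
So the class is not modally definable.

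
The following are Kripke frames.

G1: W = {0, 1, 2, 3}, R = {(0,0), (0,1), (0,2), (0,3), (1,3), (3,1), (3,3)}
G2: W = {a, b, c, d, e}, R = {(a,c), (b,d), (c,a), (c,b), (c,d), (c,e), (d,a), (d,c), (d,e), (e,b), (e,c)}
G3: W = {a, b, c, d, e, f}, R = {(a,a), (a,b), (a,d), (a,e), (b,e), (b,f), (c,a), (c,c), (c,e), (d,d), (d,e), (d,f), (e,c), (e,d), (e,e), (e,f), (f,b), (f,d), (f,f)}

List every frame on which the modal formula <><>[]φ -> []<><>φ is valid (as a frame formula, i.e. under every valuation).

G3

Frame correspondent (Sahlqvist): forall x forall y forall z ((x R^2 y & xRz) -> exists w (yRw & z R^2 w)) — i.e. a generalized confluence (Geach) condition.
G1: fails — 0R²0, 0R2 but no w with 0Rw and 2R²w.
G2: fails — cR²a, cRa but no w with aRw and aR²w.
G3: holds.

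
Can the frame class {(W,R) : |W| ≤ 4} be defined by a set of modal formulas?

Any modally definable frame class is closed under disjoint unions.
Any modal formula valid on each of 5 disjoint one-world frames is valid on their disjoint union (validity is preserved under disjoint unions). Each one-world frame has |W|=1≤4, but the union has |W|=5.
So no modal formula (or set of formulas) defines exactly the |W|≤4 frames.

Not modally definable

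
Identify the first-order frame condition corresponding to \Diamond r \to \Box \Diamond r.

Suppose ◇r→□◇r is valid. Take Rxy, Rxz and set V(r)={y}. Then ◇r at x, so □◇r at x, so ◇r at z, so some w with Rzw has r; w=y, i.e. Rzy. By symmetry of the argument, Ryz.

the Euclidean property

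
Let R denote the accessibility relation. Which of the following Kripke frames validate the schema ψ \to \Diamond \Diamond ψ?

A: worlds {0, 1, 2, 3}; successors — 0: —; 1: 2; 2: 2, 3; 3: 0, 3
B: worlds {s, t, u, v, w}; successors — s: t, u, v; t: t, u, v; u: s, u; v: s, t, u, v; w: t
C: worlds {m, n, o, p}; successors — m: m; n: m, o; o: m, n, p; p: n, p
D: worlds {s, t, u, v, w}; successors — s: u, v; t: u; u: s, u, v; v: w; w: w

C

The schema corresponds to a generalized confluence (Geach) condition: \forall x \exists w (x = w \wedge x R^2 w).
A: fails — at 0 but no w with 0=w and 0R²w.
B: fails — at w but no w* with w=w* and wR²w*.
C: satisfies the condition.
D: fails — at t but no w* with t=w* and tR²w*.
Valid on: C.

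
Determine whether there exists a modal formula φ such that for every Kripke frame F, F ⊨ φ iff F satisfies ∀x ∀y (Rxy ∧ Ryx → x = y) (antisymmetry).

Any modally definable frame class is closed under surjective bounded morphisms.
The 8-cycle (worlds s,t,u,v,w,x,y,z with s→t→u→v→w→x→y→z→s) is antisymmetric. Sending even-indexed worlds to • and odd-indexed worlds to ∘ is a surjective bounded morphism onto the two-world frame with •↔∘, which is not antisymmetric.
Hence antisymmetry is not modally definable.

Not modally definable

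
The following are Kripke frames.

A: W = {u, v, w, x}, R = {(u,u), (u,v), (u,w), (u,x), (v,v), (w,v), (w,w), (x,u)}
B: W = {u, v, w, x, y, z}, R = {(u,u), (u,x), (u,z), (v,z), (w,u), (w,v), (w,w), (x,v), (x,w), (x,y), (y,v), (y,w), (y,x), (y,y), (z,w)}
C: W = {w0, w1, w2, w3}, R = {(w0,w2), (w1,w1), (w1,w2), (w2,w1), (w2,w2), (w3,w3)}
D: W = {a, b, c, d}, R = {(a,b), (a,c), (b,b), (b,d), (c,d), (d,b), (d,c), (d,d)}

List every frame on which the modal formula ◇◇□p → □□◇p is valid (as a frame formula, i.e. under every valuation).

Frame correspondent (Sahlqvist): ∀x ∀y ∀z ((xR²y ∧ xR²z) → ∃w (yRw ∧ zRw)) — i.e. a generalized confluence (Geach) condition.
A: fails — uR²v, uR²x but no t with vRt and xRt.
B: fails — uR²u, uR²x but no t with uRt and xRt.
C: condition met.
D: condition met.

C, D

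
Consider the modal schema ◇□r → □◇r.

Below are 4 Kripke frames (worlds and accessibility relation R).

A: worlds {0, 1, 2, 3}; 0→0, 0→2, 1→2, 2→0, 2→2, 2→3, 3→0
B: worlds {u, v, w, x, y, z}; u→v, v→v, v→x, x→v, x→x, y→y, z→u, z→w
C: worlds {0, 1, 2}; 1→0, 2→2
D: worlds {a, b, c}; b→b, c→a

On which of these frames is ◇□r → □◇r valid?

The schema corresponds to convergence: ∀x ∀y ∀z (Rxy ∧ Rxz → ∃w (Ryw ∧ Rzw)).
A: satisfies the condition.
B: fails — Rzw and Rzw but w and w have no common successor.
C: fails — R10 and R10 but 0 and 0 have no common successor.
D: fails — Rca and Rca but a and a have no common successor.

A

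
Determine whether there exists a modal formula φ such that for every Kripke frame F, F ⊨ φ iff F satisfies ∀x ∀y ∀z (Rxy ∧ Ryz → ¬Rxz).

If a class were modally definable it would be closed under surjective bounded morphisms (Goldblatt–Thomason).
The 3-cycle (worlds 0,1,2 with 0→1→2→0) is intransitive. Mapping every world to a single reflexive point • is a surjective bounded morphism; the reflexive point is not intransitive (R••∧R•• but R••).
Hence intransitivity is not modally definable.

No — not modally definable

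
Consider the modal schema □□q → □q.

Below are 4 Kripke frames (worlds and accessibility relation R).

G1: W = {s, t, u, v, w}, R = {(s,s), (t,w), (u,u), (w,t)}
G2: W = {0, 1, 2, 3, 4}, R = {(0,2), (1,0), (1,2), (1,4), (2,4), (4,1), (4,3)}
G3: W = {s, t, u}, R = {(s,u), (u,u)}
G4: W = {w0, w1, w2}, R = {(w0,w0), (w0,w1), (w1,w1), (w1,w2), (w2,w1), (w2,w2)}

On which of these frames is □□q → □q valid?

G3, G4

This is the axiom for density; its first-order frame correspondent is ∀x ∀y (Rxy → ∃z (Rxz ∧ Rzy)).
G1: fails — Rwt but no z with Rwz and Rzt.
G2: fails — R10 but no z with R1z and Rz0.
G3: holds.
G4: holds.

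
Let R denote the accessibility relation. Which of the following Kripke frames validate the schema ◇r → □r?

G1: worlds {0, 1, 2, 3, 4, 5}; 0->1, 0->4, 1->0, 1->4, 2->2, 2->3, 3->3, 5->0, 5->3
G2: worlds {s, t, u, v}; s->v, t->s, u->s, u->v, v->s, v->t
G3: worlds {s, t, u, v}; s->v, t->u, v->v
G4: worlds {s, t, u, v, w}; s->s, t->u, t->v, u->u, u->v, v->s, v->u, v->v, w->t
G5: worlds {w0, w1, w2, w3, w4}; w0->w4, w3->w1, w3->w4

The schema corresponds to partial functionality: ∀x ∀y ∀z (Rxy ∧ Rxz → y = z).
G1: fails — 0 sees both 1 and 4.
G2: fails — u sees both s and v.
G3: condition met.
G4: fails — t sees both u and v.
G5: fails — w3 sees both w1 and w4.
Valid on: G3.

G3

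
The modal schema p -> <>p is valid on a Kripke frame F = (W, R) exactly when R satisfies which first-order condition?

This is frame-equivalent to □p → p (substitute ¬p for p and contrapose).
Suppose □p→p is valid. At any x set V(p)={w : Rxw}. Then □p holds at x, so p holds at x, i.e. Rxx.
Conversely, on a frame with reflexivity the schema holds at every world under every valuation.
So the correspondent is reflexivity.

reflexivity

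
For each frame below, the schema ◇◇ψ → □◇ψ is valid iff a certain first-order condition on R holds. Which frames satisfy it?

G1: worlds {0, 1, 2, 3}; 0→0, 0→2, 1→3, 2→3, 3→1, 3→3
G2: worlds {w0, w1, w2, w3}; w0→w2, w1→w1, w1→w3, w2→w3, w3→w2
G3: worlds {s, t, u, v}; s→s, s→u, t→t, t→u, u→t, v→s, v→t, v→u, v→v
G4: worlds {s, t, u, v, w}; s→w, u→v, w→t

Frame correspondent (Sahlqvist): ∀x ∀y ∀z ((xR²y ∧ xRz) → ∃w (y = w ∧ zRw)) — i.e. a generalized confluence (Geach) condition.
G1: fails — 0R²0, 0R2 but no w with 0=w and 2Rw.
G2: fails — w1R²w1, w1Rw3 but no w with w1=w and w3Rw.
G3: fails — sR²s, sRu but no w with s=w and uRw.
G4: ✓.
Valid on: G4.

G4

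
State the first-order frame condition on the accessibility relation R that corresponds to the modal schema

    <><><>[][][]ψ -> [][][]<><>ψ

forall x forall y forall z ((x R^3 y & x R^3 z) -> exists w (y R^3 w & z R^2 w))

This is a Sahlqvist (Geach-type) schema ◇^3□^3ψ → □^3◇^2ψ.
Minimal-valuation argument: fix x; take any y with xR^3y and any z with xR^3z. Set V(ψ) to the set of worlds R-reachable from y in exactly 3 steps. Then □^3ψ holds at y, so the antecedent holds at x; validity forces ◇^2ψ at z, giving a w with zR^2w and yR^3w.
First-order correspondent: forall x forall y forall z ((x R^3 y & x R^3 z) -> exists w (y R^3 w & z R^2 w)).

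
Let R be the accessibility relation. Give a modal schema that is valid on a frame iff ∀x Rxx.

A defining formula is □s → s (the T axiom).

□s → s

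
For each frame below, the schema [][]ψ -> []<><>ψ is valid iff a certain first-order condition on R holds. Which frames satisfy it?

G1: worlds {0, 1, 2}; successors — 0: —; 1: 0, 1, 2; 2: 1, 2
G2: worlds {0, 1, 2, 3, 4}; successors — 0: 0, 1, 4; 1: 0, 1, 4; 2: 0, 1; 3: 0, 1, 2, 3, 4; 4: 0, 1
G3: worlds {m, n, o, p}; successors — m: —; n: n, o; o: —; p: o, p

The schema corresponds to a generalized confluence (Geach) condition: forall x forall z (xRz -> exists w (x R^2 w & z R^2 w)).
G1: fails — 1R0 but no w with 1R²w and 0R²w.
G2: holds.
G3: fails — nRo but no w with nR²w and oR²w.
Valid on: G2.

G2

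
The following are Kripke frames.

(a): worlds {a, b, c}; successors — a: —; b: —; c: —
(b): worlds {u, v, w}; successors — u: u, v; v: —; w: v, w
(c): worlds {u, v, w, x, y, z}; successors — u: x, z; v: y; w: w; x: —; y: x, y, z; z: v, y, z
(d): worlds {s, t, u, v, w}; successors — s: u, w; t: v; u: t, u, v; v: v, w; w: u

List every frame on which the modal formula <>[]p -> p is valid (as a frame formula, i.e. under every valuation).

(a)

The schema corresponds to symmetry: forall x forall y (Rxy -> Ryx).
(a): ✓.
(b): fails — Ruv but not Rvu.
(c): fails — Ruz but not Rzu.
(d): fails — Ruv but not Rvu.
Valid on: (a).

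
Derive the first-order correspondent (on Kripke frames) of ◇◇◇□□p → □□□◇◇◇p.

∀x ∀y ∀z ((xR³y ∧ xR³z) → ∃w (yR²w ∧ zR³w))

This is a Sahlqvist (Geach-type) schema ◇^3□^2p → □^3◇^3p.
Minimal-valuation argument: fix x; take any y with xR^3y and any z with xR^3z. Set V(p) to the set of worlds R-reachable from y in exactly 2 steps. Then □^2p holds at y, so the antecedent holds at x; validity forces ◇^3p at z, giving a w with zR^3w and yR^2w.
First-order correspondent: ∀x ∀y ∀z ((xR³y ∧ xR³z) → ∃w (yR²w ∧ zR³w)).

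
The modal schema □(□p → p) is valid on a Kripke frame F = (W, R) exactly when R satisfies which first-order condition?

Suppose □(□p→p) is valid. Take Rxy and set V(p)={w : Ryw}. Then at y, □p holds; since □(□p→p) at x, □p→p at y, so p at y, i.e. Ryy.

Shift-reflexivity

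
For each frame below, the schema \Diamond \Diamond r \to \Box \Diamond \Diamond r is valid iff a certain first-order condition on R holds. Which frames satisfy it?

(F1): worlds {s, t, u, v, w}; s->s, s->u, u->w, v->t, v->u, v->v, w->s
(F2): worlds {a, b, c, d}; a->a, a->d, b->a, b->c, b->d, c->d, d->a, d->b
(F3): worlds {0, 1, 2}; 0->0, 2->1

Frame correspondent (Sahlqvist): \forall x \forall y \forall z ((x R^2 y \wedge xRz) \to \exists w (y = w \wedge z R^2 w)) — i.e. a generalized confluence (Geach) condition.
(F1): fails — sR²u, sRu but no w* with u=w* and uR²w*.
(F2): fails — aR²b, aRd but no w with b=w and dR²w.
(F3): condition met.

(F3)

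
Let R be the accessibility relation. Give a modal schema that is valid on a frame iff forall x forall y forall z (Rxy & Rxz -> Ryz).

◇p → □◇p

The condition is the Euclidean property. The 5 schema ◇p → □◇p defines it.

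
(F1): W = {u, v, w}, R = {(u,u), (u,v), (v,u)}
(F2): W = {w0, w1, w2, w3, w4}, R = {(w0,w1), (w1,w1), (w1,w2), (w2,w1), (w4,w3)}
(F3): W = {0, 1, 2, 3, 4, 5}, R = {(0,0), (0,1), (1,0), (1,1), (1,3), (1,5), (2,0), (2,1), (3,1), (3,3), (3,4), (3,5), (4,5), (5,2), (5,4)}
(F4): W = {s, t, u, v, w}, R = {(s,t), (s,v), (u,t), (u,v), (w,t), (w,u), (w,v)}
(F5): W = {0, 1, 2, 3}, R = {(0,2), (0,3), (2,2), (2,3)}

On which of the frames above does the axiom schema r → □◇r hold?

This is the axiom for symmetry; its first-order frame correspondent is ∀x ∀y (Rxy → Ryx).
(F1): ✓.
(F2): fails — Rw0w1 but not Rw1w0.
(F3): fails — R34 but not R43.
(F4): fails — Ruv but not Rvu.
(F5): fails — R23 but not R32.
Valid on: (F1).

(F1)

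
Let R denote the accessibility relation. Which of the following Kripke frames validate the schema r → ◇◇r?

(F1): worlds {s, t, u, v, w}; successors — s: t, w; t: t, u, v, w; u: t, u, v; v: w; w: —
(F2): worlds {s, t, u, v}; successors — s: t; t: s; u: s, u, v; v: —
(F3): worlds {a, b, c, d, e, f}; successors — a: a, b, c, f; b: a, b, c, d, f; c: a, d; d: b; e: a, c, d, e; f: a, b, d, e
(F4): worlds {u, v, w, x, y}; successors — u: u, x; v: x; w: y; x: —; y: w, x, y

The schema corresponds to a generalized confluence (Geach) condition: ∀x ∃w (x = w ∧ xR²w).
(F1): fails — at s but no w* with s=w* and sR²w*.
(F2): fails — at v but no w with v=w and vR²w.
(F3): ✓.
(F4): fails — at v but no t with v=t and vR²t.
Valid on: (F3).

(F3)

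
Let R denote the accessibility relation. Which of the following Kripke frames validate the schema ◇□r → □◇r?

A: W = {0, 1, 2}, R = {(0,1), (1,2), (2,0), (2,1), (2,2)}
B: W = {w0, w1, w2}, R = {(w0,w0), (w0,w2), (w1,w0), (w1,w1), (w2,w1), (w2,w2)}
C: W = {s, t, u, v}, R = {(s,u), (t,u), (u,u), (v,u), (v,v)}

B, C

The schema corresponds to convergence: ∀x ∀y ∀z (Rxy ∧ Rxz → ∃w (Ryw ∧ Rzw)).
A: fails — R20 and R21 but 0 and 1 have no common successor.
B: ✓.
C: ✓.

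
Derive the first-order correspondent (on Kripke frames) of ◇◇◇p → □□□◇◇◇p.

This is a Sahlqvist (Geach-type) schema ◇^3□^0p → □^3◇^3p.
First-order correspondent: ∀x ∀y ∀z ((xR³y ∧ xR³z) → ∃w (y = w ∧ zR³w)).

∀x ∀y ∀z ((xR³y ∧ xR³z) → ∃w (y = w ∧ zR³w))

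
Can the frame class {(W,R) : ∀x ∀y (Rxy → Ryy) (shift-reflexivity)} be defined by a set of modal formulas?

The condition is shift-reflexivity. A defining modal formula is □(□p → p).
Suppose □(□p→p) is valid. Take Rxy and set V(p)={w : Ryw}. Then at y, □p holds; since □(□p→p) at x, □p→p at y, so p at y, i.e. Ryy.

Yes, by □(□p → p)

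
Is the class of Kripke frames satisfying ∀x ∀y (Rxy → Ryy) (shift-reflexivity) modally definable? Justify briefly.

The condition is shift-reflexivity. A defining modal formula is □(□p → p).

Yes, by □(□p → p)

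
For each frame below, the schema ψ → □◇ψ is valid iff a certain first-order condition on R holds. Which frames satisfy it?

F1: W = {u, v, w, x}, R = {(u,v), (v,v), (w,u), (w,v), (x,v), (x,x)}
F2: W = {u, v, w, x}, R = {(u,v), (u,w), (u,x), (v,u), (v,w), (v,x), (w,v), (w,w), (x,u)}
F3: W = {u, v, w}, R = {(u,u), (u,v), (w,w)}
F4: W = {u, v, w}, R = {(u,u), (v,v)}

This is the axiom for symmetry; its first-order frame correspondent is ∀x ∀y (Rxy → Ryx).
F1: fails — Ruv but not Rvu.
F2: fails — Ruw but not Rwu.
F3: fails — Ruv but not Rvu.
F4: holds.

F4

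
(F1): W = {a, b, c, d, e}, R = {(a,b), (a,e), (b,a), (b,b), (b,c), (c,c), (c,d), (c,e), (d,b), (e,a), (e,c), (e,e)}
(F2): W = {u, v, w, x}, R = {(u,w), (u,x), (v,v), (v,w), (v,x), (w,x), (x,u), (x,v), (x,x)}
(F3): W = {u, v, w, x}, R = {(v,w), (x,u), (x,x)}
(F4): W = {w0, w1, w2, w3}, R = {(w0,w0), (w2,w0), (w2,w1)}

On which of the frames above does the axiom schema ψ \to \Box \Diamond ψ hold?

Frame correspondent (Sahlqvist): \forall x \forall y (Rxy \to Ryx) — i.e. symmetry.
(F1): fails — Rbc but not Rcb.
(F2): fails — Ruw but not Rwu.
(F3): fails — Rxu but not Rux.
(F4): fails — Rw2w0 but not Rw0w2.
Valid on no frame.

none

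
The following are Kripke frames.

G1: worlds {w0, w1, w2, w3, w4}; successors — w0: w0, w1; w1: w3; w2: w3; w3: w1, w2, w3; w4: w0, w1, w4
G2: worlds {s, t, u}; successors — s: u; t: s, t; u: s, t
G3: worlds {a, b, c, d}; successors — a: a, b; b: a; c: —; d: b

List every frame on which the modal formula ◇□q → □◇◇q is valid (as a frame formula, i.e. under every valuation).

G1, G3

This is the axiom for a generalized confluence (Geach) condition; its first-order frame correspondent is ∀x ∀y ∀z ((xRy ∧ xRz) → ∃w (yRw ∧ zR²w)).
G1: condition met.
G2: fails — tRs, tRs but no w with sRw and sR²w.
G3: condition met.
Valid on: G1, G3.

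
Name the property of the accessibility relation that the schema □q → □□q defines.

transitivity

Suppose □q→□□q is valid. Take Rxy, Ryz and set V(q)={w : Rxw}. Then □q at x, so □□q at x, so □q at y, so q at z, i.e. Rxz.
The converse is a direct semantic check.
Frame condition: ∀x ∀y ∀z (Rxy ∧ Ryz → Rxz).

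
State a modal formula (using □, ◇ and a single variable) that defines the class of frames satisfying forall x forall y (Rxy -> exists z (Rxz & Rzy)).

The condition is density. The C4 schema □□p → □p defines it.

□□p → □p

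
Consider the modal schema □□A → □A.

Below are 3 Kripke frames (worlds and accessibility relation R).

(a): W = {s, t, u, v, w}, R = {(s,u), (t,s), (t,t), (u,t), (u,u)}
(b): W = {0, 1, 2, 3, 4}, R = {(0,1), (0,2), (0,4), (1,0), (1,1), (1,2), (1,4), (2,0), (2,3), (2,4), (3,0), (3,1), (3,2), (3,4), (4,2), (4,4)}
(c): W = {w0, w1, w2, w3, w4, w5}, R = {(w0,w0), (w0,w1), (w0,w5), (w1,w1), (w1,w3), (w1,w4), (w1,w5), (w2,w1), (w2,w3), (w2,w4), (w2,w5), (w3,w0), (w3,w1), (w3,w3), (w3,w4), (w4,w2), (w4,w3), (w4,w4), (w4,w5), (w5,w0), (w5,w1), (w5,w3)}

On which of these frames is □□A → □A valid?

Frame correspondent (Sahlqvist): ∀x ∀y (Rxy → ∃z (Rxz ∧ Rzy)) — i.e. density.
(a): holds.
(b): fails — R23 but no z with R2z and Rz3.
(c): holds.

(a), (c)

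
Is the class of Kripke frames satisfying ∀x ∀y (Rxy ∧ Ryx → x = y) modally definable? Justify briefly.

No — not modally definable

Any modally definable frame class is closed under surjective bounded morphisms.
The 6-cycle (worlds w0,w1,w2,w3,w4,w5 with w0→w1→w2→w3→w4→w5→w0) is antisymmetric. Sending even-indexed worlds to s and odd-indexed worlds to t is a surjective bounded morphism onto the two-world frame with s↔t, which is not antisymmetric.
Hence antisymmetry is not modally definable.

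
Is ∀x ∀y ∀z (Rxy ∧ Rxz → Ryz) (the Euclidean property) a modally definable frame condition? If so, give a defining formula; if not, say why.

This is a Sahlqvist condition; the 5 axiom ◇r → □◇r defines it.

Yes — defined by ◇r → □◇r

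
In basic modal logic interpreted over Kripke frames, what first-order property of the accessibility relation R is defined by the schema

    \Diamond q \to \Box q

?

partial functionality

This is the CD axiom.
Its frame correspondent is partial functionality — \forall x \forall y \forall z (Rxy \wedge Rxz \to y = z).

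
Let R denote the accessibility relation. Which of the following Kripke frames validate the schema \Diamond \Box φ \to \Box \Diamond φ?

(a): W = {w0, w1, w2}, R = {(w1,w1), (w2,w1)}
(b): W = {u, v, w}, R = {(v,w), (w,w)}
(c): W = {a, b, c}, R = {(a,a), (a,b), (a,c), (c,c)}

The schema corresponds to convergence: \forall x \forall y \forall z (Rxy \wedge Rxz \to \exists w (Ryw \wedge Rzw)).
(a): holds.
(b): holds.
(c): fails — Raa and Rab but a and b have no common successor.
Valid on: (a), (b).

(a), (b)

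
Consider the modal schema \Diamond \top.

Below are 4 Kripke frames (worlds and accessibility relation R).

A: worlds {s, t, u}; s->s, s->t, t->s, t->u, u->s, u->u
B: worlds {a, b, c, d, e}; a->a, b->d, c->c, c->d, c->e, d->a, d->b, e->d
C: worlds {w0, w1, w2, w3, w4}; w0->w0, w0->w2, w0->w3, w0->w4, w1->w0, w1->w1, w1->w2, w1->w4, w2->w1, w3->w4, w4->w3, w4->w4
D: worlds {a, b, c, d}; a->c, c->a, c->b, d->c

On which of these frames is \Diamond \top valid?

The schema corresponds to seriality: \forall x \exists y Rxy.
A: holds.
B: holds.
C: holds.
D: fails — world b has no successor.

A, B, C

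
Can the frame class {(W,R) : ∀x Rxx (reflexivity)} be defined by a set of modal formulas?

Yes, by □r → r

This is a Sahlqvist condition; the T axiom □r → r defines it.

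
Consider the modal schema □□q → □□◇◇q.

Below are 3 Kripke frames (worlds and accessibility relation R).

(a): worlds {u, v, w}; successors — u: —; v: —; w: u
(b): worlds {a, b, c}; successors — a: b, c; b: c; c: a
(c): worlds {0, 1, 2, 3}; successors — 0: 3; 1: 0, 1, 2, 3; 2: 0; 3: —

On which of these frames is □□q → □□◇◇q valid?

(a)

Frame correspondent (Sahlqvist): ∀x ∀z (xR²z → ∃w (xR²w ∧ zR²w)) — i.e. a generalized confluence (Geach) condition.
(a): condition met.
(b): fails — cR²b but no w with cR²w and bR²w.
(c): fails — 1R²0 but no w with 1R²w and 0R²w.
Valid on: (a).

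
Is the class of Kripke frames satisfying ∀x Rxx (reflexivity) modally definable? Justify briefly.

Yes, by □r → r

Yes: it is reflexivity, defined by the T schema □r → r.
Suppose □r→r is valid. At any x set V(r)={w : Rxw}. Then □r holds at x, so r holds at x, i.e. Rxx.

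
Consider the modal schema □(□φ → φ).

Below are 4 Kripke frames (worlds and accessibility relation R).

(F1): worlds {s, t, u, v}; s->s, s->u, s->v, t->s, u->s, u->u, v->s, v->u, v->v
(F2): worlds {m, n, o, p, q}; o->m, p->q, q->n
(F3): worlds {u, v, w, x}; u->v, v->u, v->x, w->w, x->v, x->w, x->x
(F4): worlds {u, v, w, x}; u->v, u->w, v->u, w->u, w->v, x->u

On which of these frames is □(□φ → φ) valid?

(F1)

The schema corresponds to shift-reflexivity: ∀x ∀y (Rxy → Ryy).
(F1): holds.
(F2): fails — Rom but not Rmm.
(F3): fails — Ruv but not Rvv.
(F4): fails — Ruv but not Rvv.
Valid on: (F1).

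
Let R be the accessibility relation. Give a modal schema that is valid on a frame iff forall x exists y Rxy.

□r → ◇r

A defining formula is □r → ◇r (the D axiom).
Suppose □r→◇r is valid. At any x set V(r)=W. Then □r at x, so ◇r at x, so x has a successor.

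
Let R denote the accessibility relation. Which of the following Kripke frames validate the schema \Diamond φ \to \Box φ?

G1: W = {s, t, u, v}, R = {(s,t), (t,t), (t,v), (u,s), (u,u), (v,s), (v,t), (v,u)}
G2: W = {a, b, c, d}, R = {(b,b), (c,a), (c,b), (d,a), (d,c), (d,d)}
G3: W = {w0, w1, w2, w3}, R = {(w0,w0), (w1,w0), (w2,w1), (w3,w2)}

G3

The schema corresponds to partial functionality: \forall x \forall y \forall z (Rxy \wedge Rxz \to y = z).
G1: fails — t sees both t and v.
G2: fails — c sees both a and b.
G3: condition met.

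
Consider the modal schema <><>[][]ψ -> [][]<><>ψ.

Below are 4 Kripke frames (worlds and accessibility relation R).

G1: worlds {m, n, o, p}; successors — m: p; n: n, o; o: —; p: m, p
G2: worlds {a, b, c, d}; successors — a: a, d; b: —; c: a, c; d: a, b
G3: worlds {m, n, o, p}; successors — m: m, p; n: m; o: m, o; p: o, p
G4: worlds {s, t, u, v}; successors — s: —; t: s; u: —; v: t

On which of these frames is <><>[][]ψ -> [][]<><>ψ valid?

This is the axiom for a generalized confluence (Geach) condition; its first-order frame correspondent is forall x forall y forall z ((x R^2 y & x R^2 z) -> exists w (y R^2 w & z R^2 w)).
G1: fails — nR²n, nR²o but no w with nR²w and oR²w.
G2: fails — aR²a, aR²b but no w with aR²w and bR²w.
G3: satisfies the condition.
G4: fails — vR²s, vR²s but no w with sR²w and sR²w.
Valid on: G3.

G3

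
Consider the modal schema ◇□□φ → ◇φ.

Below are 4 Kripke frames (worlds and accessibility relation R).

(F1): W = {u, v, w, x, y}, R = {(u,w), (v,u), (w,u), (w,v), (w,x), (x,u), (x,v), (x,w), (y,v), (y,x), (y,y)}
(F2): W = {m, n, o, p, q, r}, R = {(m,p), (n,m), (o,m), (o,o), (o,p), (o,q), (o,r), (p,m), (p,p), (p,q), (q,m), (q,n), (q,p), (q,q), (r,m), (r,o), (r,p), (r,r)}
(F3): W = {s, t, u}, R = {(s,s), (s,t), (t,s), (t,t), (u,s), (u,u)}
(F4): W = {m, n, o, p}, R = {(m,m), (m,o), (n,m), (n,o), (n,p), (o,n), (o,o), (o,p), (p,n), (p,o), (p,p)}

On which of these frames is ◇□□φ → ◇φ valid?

(F2), (F3), (F4)

This is the axiom for a generalized confluence (Geach) condition; its first-order frame correspondent is ∀x ∀y (xRy → ∃w (yR²w ∧ xRw)).
(F1): fails — wRv but no t with vR²t and wRt.
(F2): condition met.
(F3): condition met.
(F4): condition met.
Valid on: (F2), (F3), (F4).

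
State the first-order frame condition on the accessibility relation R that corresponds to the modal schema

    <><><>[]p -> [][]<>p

forall x forall y forall z ((x R^3 y & x R^2 z) -> exists w (yRw & zRw))

This is a Sahlqvist (Geach-type) schema ◇^3□^1p → □^2◇^1p.
First-order correspondent: forall x forall y forall z ((x R^3 y & x R^2 z) -> exists w (yRw & zRw)).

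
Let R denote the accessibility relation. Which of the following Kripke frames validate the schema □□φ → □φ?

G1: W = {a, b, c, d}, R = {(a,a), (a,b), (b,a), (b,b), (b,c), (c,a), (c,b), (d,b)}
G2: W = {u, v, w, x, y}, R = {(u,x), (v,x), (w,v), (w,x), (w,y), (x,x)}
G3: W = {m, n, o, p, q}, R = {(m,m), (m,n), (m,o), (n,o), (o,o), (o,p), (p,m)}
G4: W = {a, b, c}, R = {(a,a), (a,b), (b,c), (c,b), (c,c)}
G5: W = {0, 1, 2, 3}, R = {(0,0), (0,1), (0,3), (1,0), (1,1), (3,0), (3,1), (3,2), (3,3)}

G1, G3, G4, G5

This is the axiom for density; its first-order frame correspondent is ∀x ∀y (Rxy → ∃z (Rxz ∧ Rzy)).
G1: holds.
G2: fails — Rwy but no z with Rwz and Rzy.
G3: holds.
G4: holds.
G5: holds.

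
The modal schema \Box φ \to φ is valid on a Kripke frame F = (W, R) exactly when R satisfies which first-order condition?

This is the T axiom.
It corresponds to reflexivity: \forall x Rxx.

Reflexivity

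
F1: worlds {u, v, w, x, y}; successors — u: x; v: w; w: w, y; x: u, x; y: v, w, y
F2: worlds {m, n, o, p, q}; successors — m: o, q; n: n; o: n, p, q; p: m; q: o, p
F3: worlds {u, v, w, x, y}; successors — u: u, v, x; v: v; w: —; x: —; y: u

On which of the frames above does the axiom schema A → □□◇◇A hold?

The schema corresponds to a generalized confluence (Geach) condition: ∀x ∀z (xR²z → ∃w (x = w ∧ zR²w)).
F1: holds.
F2: fails — mR²n but no w with m=w and nR²w.
F3: fails — uR²v but no t with u=t and vR²t.
Valid on: F1.

F1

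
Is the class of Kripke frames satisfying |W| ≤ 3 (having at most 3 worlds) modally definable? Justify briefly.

If a class were modally definable it would be closed under disjoint unions (Goldblatt–Thomason).
Any modal formula valid on each of 4 disjoint one-world frames is valid on their disjoint union (validity is preserved under disjoint unions). Each one-world frame has |W|=1≤3, but the union has |W|=4.
Hence having at most 3 worlds is not modally definable.

Not definable by any modal formula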